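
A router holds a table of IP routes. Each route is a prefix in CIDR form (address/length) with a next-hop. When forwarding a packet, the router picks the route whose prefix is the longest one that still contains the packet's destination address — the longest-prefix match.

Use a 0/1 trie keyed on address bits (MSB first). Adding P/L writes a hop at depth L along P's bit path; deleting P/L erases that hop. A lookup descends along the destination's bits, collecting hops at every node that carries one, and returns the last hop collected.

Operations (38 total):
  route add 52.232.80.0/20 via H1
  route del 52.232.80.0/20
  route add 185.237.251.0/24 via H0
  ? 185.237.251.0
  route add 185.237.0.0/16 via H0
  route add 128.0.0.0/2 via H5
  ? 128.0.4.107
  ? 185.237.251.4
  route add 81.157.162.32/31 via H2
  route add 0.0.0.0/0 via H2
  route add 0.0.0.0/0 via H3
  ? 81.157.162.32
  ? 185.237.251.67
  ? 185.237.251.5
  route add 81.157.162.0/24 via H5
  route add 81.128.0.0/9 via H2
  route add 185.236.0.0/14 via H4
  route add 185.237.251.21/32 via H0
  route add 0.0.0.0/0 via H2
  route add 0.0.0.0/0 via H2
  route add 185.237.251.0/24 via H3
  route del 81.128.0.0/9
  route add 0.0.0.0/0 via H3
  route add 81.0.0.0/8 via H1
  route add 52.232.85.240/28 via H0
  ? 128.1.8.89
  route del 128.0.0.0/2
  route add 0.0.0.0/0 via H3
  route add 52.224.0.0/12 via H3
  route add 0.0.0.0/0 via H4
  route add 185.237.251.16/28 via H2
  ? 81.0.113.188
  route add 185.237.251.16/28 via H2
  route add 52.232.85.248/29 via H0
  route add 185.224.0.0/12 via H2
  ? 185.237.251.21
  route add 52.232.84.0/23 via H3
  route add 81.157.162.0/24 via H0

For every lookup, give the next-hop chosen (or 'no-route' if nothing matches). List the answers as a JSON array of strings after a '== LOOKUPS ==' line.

Trace:
  add 52.232.80.0/20 -> H1 at depth 20
  - 52.232.80.0/20 clear@20
  add 185.237.251.0/24 -> H0 at depth 24
  ? 185.237.251.0  path d0:-→d1:-→d2:-→d3:-→d4:-→d5:-→d6:-→d7:-→d8:-→d9:-→d10:-→d11:-→d12:-→d13:-→d14:-→d15:-→d16:-→d17:-→d18:-→d19:-→d20:-→d21:-→d22:-→d23:-→d24:H0  best=H0
  add 185.237.0.0/16 -> H0 at depth 16
  add 128.0.0.0/2 -> H5 at depth 2
  ? 128.0.4.107  path d0:-→d1:-→d2:H5  best=H5
  ? 185.237.251.4  path d0:-→d1:-→d2:H5→d3:-→d4:-→d5:-→d6:-→d7:-→d8:-→d9:-→d10:-→d11:-→d12:-→d13:-→d14:-→d15:-→d16:H0→d17:-→d18:-→d19:-→d20:-→d21:-→d22:-→d23:-→d24:H0  best=H0
  add 81.157.162.32/31 -> H2 at depth 31
  add 0.0.0.0/0 -> H2 at depth 0
  add 0.0.0.0/0 -> H3 at depth 0
  ? 81.157.162.32  path d0:H3→d1:-→d2:-→d3:-→d4:-→d5:-→d6:-→d7:-→d8:-→d9:-→d10:-→d11:-→d12:-→d13:-→d14:-→d15:-→d16:-→d17:-→d18:-→d19:-→d20:-→d21:-→d22:-→d23:-→d24:-→d25:-→d26:-→d27:-→d28:-→d29:-→d30:-→d31:H2  best=H2
  ? 185.237.251.67  path d0:H3→d1:-→d2:H5→d3:-→d4:-→d5:-→d6:-→d7:-→d8:-→d9:-→d10:-→d11:-→d12:-→d13:-→d14:-→d15:-→d16:H0→d17:-→d18:-→d19:-→d20:-→d21:-→d22:-→d23:-→d24:H0  best=H0
  ? 185.237.251.5  path d0:H3→d1:-→d2:H5→d3:-→d4:-→d5:-→d6:-→d7:-→d8:-→d9:-→d10:-→d11:-→d12:-→d13:-→d14:-→d15:-→d16:H0→d17:-→d18:-→d19:-→d20:-→d21:-→d22:-→d23:-→d24:H0  best=H0
  add 81.157.162.0/24 -> H5 at depth 24
  add 81.128.0.0/9 -> H2 at depth 9
  add 185.236.0.0/14 -> H4 at depth 14
  add 185.237.251.21/32 -> H0 at depth 32
  add 0.0.0.0/0 -> H2 at depth 0
  add 0.0.0.0/0 -> H2 at depth 0
  add 185.237.251.0/24 -> H3 at depth 24
  - 81.128.0.0/9 clear@9
  add 0.0.0.0/0 -> H3 at depth 0
  add 81.0.0.0/8 -> H1 at depth 8
  add 52.232.85.240/28 -> H0 at depth 28
  ? 128.1.8.89  path d0:H3→d1:-→d2:H5  best=H5
  - 128.0.0.0/2 clear@2
  add 0.0.0.0/0 -> H3 at depth 0
  add 52.224.0.0/12 -> H3 at depth 12
  add 0.0.0.0/0 -> H4 at depth 0
  add 185.237.251.16/28 -> H2 at depth 28
  ? 81.0.113.188  path d0:H4→d1:-→d2:-→d3:-→d4:-→d5:-→d6:-→d7:-→d8:H1  best=H1
  add 185.237.251.16/28 -> H2 at depth 28
  add 52.232.85.248/29 -> H0 at depth 29
  add 185.224.0.0/12 -> H2 at depth 12
  ? 185.237.251.21  path d0:H4→d1:-→d2:-→d3:-→d4:-→d5:-→d6:-→d7:-→d8:-→d9:-→d10:-→d11:-→d12:H2→d13:-→d14:H4→d15:-→d16:H0→d17:-→d18:-→d19:-→d20:-→d21:-→d22:-→d23:-→d24:H3→d25:-→d26:-→d27:-→d28:H2→d29:-→d30:-→d31:-→d32:H0  best=H0
  add 52.232.84.0/23 -> H3 at depth 23
  add 81.157.162.0/24 -> H0 at depth 24

== LOOKUPS ==
["H0","H5","H0","H2","H0","H0","H5","H1","H0"]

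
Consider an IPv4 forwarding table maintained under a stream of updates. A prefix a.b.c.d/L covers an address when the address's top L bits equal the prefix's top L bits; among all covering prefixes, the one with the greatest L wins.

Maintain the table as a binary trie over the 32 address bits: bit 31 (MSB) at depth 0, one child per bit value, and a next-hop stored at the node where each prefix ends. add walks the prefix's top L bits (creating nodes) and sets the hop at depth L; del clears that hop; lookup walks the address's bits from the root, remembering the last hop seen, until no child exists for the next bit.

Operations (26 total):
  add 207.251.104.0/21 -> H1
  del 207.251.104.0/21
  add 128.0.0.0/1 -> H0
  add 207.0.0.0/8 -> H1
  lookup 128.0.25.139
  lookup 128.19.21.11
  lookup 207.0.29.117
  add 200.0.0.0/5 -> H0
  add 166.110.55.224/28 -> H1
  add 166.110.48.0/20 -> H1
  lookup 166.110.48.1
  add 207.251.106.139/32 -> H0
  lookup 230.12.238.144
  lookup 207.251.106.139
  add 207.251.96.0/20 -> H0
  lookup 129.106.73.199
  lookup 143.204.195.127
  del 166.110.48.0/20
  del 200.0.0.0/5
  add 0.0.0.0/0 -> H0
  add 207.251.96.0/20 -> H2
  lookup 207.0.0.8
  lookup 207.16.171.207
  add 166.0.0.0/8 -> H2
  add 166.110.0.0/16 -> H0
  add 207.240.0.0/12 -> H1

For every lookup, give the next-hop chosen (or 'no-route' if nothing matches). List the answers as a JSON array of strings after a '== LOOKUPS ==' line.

Process each operation:
  + 207.251.104.0/21 (H1) depth=21
  - 207.251.104.0/21 clear@21
  + 128.0.0.0/1 (H0) depth=1
  + 207.0.0.0/8 (H1) depth=8
  lookup 128.0.25.139: bits 1 walk d0:-→d1:H0 -> H0
  lookup 128.19.21.11: bits 1 walk d0:-→d1:H0 -> H0
  lookup 207.0.29.117: bits 11001111 walk d0:-→d1:H0→d2:-→d3:-→d4:-→d5:-→d6:-→d7:-→d8:H1 -> H1
  + 200.0.0.0/5 (H0) depth=5
  + 166.110.55.224/28 (H1) depth=28
  + 166.110.48.0/20 (H1) depth=20
  lookup 166.110.48.1: bits 101001100110111000110 walk d0:-→d1:H0→d2:-→d3:-→d4:-→d5:-→d6:-→d7:-→d8:-→d9:-→d10:-→d11:-→d12:-→d13:-→d14:-→d15:-→d16:-→d17:-→d18:-→d19:-→d20:H1→d21:- -> H1
  + 207.251.106.139/32 (H0) depth=32
  lookup 230.12.238.144: bits 11 walk d0:-→d1:H0→d2:- -> H0
  lookup 207.251.106.139: bits 11001111111110110110101010001011 walk d0:-→d1:H0→d2:-→d3:-→d4:-→d5:H0→d6:-→d7:-→d8:H1→d9:-→d10:-→d11:-→d12:-→d13:-→d14:-→d15:-→d16:-→d17:-→d18:-→d19:-→d20:-→d21:-→d22:-→d23:-→d24:-→d25:-→d26:-→d27:-→d28:-→d29:-→d30:-→d31:-→d32:H0 -> H0
  + 207.251.96.0/20 (H0) depth=20
  lookup 129.106.73.199: bits 10 walk d0:-→d1:H0→d2:- -> H0
  lookup 143.204.195.127: bits 10 walk d0:-→d1:H0→d2:- -> H0
  - 166.110.48.0/20 clear@20
  - 200.0.0.0/5 clear@5
  + 0.0.0.0/0 (H0) depth=0
  + 207.251.96.0/20 (H2) depth=20
  lookup 207.0.0.8: bits 11001111 walk d0:H0→d1:H0→d2:-→d3:-→d4:-→d5:-→d6:-→d7:-→d8:H1 -> H1
  lookup 207.16.171.207: bits 11001111 walk d0:H0→d1:H0→d2:-→d3:-→d4:-→d5:-→d6:-→d7:-→d8:H1 -> H1
  + 166.0.0.0/8 (H2) depth=8
  + 166.110.0.0/16 (H0) depth=16
  + 207.240.0.0/12 (H1) depth=12

== LOOKUPS ==
["H0","H0","H1","H1","H0","H0","H0","H0","H1","H1"]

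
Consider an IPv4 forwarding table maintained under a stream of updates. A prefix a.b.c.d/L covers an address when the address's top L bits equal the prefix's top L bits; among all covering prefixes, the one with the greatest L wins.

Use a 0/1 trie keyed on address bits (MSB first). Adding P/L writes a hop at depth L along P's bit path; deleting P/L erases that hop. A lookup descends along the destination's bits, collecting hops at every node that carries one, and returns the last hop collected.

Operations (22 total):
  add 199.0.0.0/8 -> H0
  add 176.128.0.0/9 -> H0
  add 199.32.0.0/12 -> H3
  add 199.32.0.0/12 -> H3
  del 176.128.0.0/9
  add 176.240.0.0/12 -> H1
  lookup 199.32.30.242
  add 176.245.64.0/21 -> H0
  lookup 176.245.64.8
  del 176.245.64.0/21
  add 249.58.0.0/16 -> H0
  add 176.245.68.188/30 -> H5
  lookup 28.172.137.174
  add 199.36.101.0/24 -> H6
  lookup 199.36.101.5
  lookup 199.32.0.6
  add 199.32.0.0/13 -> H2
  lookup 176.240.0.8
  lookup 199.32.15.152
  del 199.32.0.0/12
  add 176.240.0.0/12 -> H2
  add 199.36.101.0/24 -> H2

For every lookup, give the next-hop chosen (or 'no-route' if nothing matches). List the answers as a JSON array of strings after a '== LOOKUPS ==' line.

Apply in order:
  + 199.0.0.0/8 (H0) depth=8
  + 176.128.0.0/9 (H0) depth=9
  + 199.32.0.0/12 (H3) depth=12
  + 199.32.0.0/12 (H3) depth=12
  - 176.128.0.0/9 clear@9
  + 176.240.0.0/12 (H1) depth=12
  lookup 199.32.30.242: bits 110001110010 walk d0:-→d1:-→d2:-→d3:-→d4:-→d5:-→d6:-→d7:-→d8:H0→d9:-→d10:-→d11:-→d12:H3 -> H3
  + 176.245.64.0/21 (H0) depth=21
  lookup 176.245.64.8: bits 101100001111010101000 walk d0:-→d1:-→d2:-→d3:-→d4:-→d5:-→d6:-→d7:-→d8:-→d9:-→d10:-→d11:-→d12:H1→d13:-→d14:-→d15:-→d16:-→d17:-→d18:-→d19:-→d20:-→d21:H0 -> H0
  - 176.245.64.0/21 clear@21
  + 249.58.0.0/16 (H0) depth=16
  + 176.245.68.188/30 (H5) depth=30
  lookup 28.172.137.174: bits ε walk d0:- -> no-route
  + 199.36.101.0/24 (H6) depth=24
  lookup 199.36.101.5: bits 110001110010010001100101 walk d0:-→d1:-→d2:-→d3:-→d4:-→d5:-→d6:-→d7:-→d8:H0→d9:-→d10:-→d11:-→d12:H3→d13:-→d14:-→d15:-→d16:-→d17:-→d18:-→d19:-→d20:-→d21:-→d22:-→d23:-→d24:H6 -> H6
  lookup 199.32.0.6: bits 1100011100100 walk d0:-→d1:-→d2:-→d3:-→d4:-→d5:-→d6:-→d7:-→d8:H0→d9:-→d10:-→d11:-→d12:H3→d13:- -> H3
  + 199.32.0.0/13 (H2) depth=13
  lookup 176.240.0.8: bits 1011000011110 walk d0:-→d1:-→d2:-→d3:-→d4:-→d5:-→d6:-→d7:-→d8:-→d9:-→d10:-→d11:-→d12:H1→d13:- -> H1
  lookup 199.32.15.152: bits 1100011100100 walk d0:-→d1:-→d2:-→d3:-→d4:-→d5:-→d6:-→d7:-→d8:H0→d9:-→d10:-→d11:-→d12:H3→d13:H2 -> H2
  - 199.32.0.0/12 clear@12
  + 176.240.0.0/12 (H2) depth=12
  + 199.36.101.0/24 (H2) depth=24

== LOOKUPS ==
["H3","H0","no-route","H6","H3","H1","H2"]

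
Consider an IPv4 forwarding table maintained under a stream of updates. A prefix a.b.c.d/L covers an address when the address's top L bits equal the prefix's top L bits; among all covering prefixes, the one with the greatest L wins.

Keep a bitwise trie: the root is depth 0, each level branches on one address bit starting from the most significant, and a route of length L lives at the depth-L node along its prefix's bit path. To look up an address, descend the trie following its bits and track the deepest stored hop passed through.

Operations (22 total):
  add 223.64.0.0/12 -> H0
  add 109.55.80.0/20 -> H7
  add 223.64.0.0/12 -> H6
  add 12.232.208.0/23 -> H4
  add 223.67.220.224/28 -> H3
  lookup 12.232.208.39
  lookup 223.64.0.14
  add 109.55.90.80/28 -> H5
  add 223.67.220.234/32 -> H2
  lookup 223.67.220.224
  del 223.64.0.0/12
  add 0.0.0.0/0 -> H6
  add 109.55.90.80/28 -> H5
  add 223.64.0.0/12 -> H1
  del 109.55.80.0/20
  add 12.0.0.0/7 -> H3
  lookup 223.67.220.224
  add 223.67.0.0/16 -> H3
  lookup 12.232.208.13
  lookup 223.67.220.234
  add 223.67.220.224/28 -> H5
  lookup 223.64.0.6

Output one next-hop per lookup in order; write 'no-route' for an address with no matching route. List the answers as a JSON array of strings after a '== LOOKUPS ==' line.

Trace:
  add 223.64.0.0/12 -> H0 at depth 12
  add 109.55.80.0/20 -> H7 at depth 20
  add 223.64.0.0/12 -> H6 at depth 12
  add 12.232.208.0/23 -> H4 at depth 23
  add 223.67.220.224/28 -> H3 at depth 28
  Q 12.232.208.39: descend 00001100111010001101000 ; hops seen [H4] ; pick H4
  Q 223.64.0.14: descend 11011111010000 ; hops seen [H6] ; pick H6
  add 109.55.90.80/28 -> H5 at depth 28
  add 223.67.220.234/32 -> H2 at depth 32
  Q 223.67.220.224: descend 1101111101000011110111001110 ; hops seen [H6,H3] ; pick H3
  del 223.64.0.0/12 (clear depth 12)
  add 0.0.0.0/0 -> H6 at depth 0
  add 109.55.90.80/28 -> H5 at depth 28
  add 223.64.0.0/12 -> H1 at depth 12
  del 109.55.80.0/20 (clear depth 20)
  add 12.0.0.0/7 -> H3 at depth 7
  Q 223.67.220.224: descend 1101111101000011110111001110 ; hops seen [H6,H1,H3] ; pick H3
  add 223.67.0.0/16 -> H3 at depth 16
  Q 12.232.208.13: descend 00001100111010001101000 ; hops seen [H6,H3,H4] ; pick H4
  Q 223.67.220.234: descend 11011111010000111101110011101010 ; hops seen [H6,H1,H3,H3,H2] ; pick H2
  add 223.67.220.224/28 -> H5 at depth 28
  Q 223.64.0.6: descend 11011111010000 ; hops seen [H6,H1] ; pick H1

== LOOKUPS ==
["H4","H6","H3","H3","H4","H2","H1"]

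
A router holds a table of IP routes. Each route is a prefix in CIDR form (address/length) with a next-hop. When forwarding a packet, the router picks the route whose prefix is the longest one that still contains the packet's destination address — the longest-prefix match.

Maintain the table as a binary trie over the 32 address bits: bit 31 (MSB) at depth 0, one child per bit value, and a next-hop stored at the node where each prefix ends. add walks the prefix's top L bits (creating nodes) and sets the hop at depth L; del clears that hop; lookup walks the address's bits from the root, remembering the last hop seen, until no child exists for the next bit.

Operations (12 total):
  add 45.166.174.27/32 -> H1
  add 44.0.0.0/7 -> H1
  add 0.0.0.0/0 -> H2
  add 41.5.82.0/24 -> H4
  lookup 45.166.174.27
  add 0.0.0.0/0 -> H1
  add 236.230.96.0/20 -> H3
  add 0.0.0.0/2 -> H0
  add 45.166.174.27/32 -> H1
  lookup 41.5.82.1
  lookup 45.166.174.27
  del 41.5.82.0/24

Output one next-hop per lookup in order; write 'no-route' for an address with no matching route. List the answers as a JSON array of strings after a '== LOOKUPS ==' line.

Trace:
  add 45.166.174.27/32 -> H1 at depth 32
  add 44.0.0.0/7 -> H1 at depth 7
  add 0.0.0.0/0 -> H2 at depth 0
  add 41.5.82.0/24 -> H4 at depth 24
  Q 45.166.174.27: descend 00101101101001101010111000011011 ; hops seen [H2,H1,H1] ; pick H1
  add 0.0.0.0/0 -> H1 at depth 0
  add 236.230.96.0/20 -> H3 at depth 20
  add 0.0.0.0/2 -> H0 at depth 2
  add 45.166.174.27/32 -> H1 at depth 32
  Q 41.5.82.1: descend 001010010000010101010010 ; hops seen [H1,H0,H4] ; pick H4
  Q 45.166.174.27: descend 00101101101001101010111000011011 ; hops seen [H1,H0,H1,H1] ; pick H1
  del 41.5.82.0/24 (clear depth 24)

== LOOKUPS ==
["H1","H4","H1"]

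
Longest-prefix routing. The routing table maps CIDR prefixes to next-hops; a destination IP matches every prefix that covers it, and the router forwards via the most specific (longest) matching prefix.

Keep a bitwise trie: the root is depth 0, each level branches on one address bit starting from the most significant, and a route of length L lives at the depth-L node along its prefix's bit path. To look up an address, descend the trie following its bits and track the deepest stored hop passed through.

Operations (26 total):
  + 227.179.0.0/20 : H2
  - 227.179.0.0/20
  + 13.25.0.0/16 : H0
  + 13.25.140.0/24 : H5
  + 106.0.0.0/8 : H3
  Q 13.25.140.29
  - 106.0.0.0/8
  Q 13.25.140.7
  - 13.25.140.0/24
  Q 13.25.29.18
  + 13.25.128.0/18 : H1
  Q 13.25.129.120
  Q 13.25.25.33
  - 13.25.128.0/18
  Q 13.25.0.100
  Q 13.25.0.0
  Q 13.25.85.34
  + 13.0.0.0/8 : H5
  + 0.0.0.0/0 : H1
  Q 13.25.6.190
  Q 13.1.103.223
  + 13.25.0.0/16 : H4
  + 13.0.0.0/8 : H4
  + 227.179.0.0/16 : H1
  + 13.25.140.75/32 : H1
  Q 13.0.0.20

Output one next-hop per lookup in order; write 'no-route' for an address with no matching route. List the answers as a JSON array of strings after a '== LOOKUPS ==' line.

Trace:
  + 227.179.0.0/20 (H2) depth=20
  - 227.179.0.0/20 clear@20
  + 13.25.0.0/16 (H0) depth=16
  + 13.25.140.0/24 (H5) depth=24
  + 106.0.0.0/8 (H3) depth=8
  ? 13.25.140.29  path d0:-→d1:-→d2:-→d3:-→d4:-→d5:-→d6:-→d7:-→d8:-→d9:-→d10:-→d11:-→d12:-→d13:-→d14:-→d15:-→d16:H0→d17:-→d18:-→d19:-→d20:-→d21:-→d22:-→d23:-→d24:H5  best=H5
  - 106.0.0.0/8 clear@8
  ? 13.25.140.7  path d0:-→d1:-→d2:-→d3:-→d4:-→d5:-→d6:-→d7:-→d8:-→d9:-→d10:-→d11:-→d12:-→d13:-→d14:-→d15:-→d16:H0→d17:-→d18:-→d19:-→d20:-→d21:-→d22:-→d23:-→d24:H5  best=H5
  - 13.25.140.0/24 clear@24
  ? 13.25.29.18  path d0:-→d1:-→d2:-→d3:-→d4:-→d5:-→d6:-→d7:-→d8:-→d9:-→d10:-→d11:-→d12:-→d13:-→d14:-→d15:-→d16:H0  best=H0
  + 13.25.128.0/18 (H1) depth=18
  ? 13.25.129.120  path d0:-→d1:-→d2:-→d3:-→d4:-→d5:-→d6:-→d7:-→d8:-→d9:-→d10:-→d11:-→d12:-→d13:-→d14:-→d15:-→d16:H0→d17:-→d18:H1→d19:-→d20:-  best=H1
  ? 13.25.25.33  path d0:-→d1:-→d2:-→d3:-→d4:-→d5:-→d6:-→d7:-→d8:-→d9:-→d10:-→d11:-→d12:-→d13:-→d14:-→d15:-→d16:H0  best=H0
  - 13.25.128.0/18 clear@18
  ? 13.25.0.100  path d0:-→d1:-→d2:-→d3:-→d4:-→d5:-→d6:-→d7:-→d8:-→d9:-→d10:-→d11:-→d12:-→d13:-→d14:-→d15:-→d16:H0  best=H0
  ? 13.25.0.0  path d0:-→d1:-→d2:-→d3:-→d4:-→d5:-→d6:-→d7:-→d8:-→d9:-→d10:-→d11:-→d12:-→d13:-→d14:-→d15:-→d16:H0  best=H0
  ? 13.25.85.34  path d0:-→d1:-→d2:-→d3:-→d4:-→d5:-→d6:-→d7:-→d8:-→d9:-→d10:-→d11:-→d12:-→d13:-→d14:-→d15:-→d16:H0  best=H0
  + 13.0.0.0/8 (H5) depth=8
  + 0.0.0.0/0 (H1) depth=0
  ? 13.25.6.190  path d0:H1→d1:-→d2:-→d3:-→d4:-→d5:-→d6:-→d7:-→d8:H5→d9:-→d10:-→d11:-→d12:-→d13:-→d14:-→d15:-→d16:H0  best=H0
  ? 13.1.103.223  path d0:H1→d1:-→d2:-→d3:-→d4:-→d5:-→d6:-→d7:-→d8:H5→d9:-→d10:-→d11:-  best=H5
  + 13.25.0.0/16 (H4) depth=16
  + 13.0.0.0/8 (H4) depth=8
  + 227.179.0.0/16 (H1) depth=16
  + 13.25.140.75/32 (H1) depth=32
  ? 13.0.0.20  path d0:H1→d1:-→d2:-→d3:-→d4:-→d5:-→d6:-→d7:-→d8:H4→d9:-→d10:-→d11:-  best=H4

== LOOKUPS ==
["H5","H5","H0","H1","H0","H0","H0","H0","H0","H5","H4"]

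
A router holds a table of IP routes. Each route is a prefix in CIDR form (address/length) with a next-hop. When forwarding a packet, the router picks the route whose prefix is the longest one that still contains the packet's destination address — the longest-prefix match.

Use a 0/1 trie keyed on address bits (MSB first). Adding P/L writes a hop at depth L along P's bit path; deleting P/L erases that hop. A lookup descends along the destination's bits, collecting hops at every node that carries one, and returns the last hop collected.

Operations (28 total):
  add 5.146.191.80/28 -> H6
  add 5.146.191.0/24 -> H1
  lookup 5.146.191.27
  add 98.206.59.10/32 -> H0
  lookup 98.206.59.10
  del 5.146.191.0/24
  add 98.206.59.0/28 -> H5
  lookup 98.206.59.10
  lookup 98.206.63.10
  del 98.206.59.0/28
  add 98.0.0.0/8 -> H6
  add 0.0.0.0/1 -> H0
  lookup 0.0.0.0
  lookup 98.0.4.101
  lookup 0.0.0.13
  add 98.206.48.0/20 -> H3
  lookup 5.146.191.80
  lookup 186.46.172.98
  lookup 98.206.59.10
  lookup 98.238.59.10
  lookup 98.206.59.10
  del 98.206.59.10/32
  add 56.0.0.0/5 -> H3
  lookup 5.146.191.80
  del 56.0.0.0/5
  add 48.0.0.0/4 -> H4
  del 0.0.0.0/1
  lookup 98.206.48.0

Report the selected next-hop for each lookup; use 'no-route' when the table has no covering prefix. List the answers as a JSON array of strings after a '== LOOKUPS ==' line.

Process each operation:
  add 5.146.191.80/28 -> H6 at depth 28
  add 5.146.191.0/24 -> H1 at depth 24
  lookup 5.146.191.27: bits 0000010110010010101111110 walk d0:-→d1:-→d2:-→d3:-→d4:-→d5:-→d6:-→d7:-→d8:-→d9:-→d10:-→d11:-→d12:-→d13:-→d14:-→d15:-→d16:-→d17:-→d18:-→d19:-→d20:-→d21:-→d22:-→d23:-→d24:H1→d25:- -> H1
  add 98.206.59.10/32 -> H0 at depth 32
  lookup 98.206.59.10: bits 01100010110011100011101100001010 walk d0:-→d1:-→d2:-→d3:-→d4:-→d5:-→d6:-→d7:-→d8:-→d9:-→d10:-→d11:-→d12:-→d13:-→d14:-→d15:-→d16:-→d17:-→d18:-→d19:-→d20:-→d21:-→d22:-→d23:-→d24:-→d25:-→d26:-→d27:-→d28:-→d29:-→d30:-→d31:-→d32:H0 -> H0
  del 5.146.191.0/24 (clear depth 24)
  add 98.206.59.0/28 -> H5 at depth 28
  lookup 98.206.59.10: bits 01100010110011100011101100001010 walk d0:-→d1:-→d2:-→d3:-→d4:-→d5:-→d6:-→d7:-→d8:-→d9:-→d10:-→d11:-→d12:-→d13:-→d14:-→d15:-→d16:-→d17:-→d18:-→d19:-→d20:-→d21:-→d22:-→d23:-→d24:-→d25:-→d26:-→d27:-→d28:H5→d29:-→d30:-→d31:-→d32:H0 -> H0
  lookup 98.206.63.10: bits 011000101100111000111 walk d0:-→d1:-→d2:-→d3:-→d4:-→d5:-→d6:-→d7:-→d8:-→d9:-→d10:-→d11:-→d12:-→d13:-→d14:-→d15:-→d16:-→d17:-→d18:-→d19:-→d20:-→d21:- -> no-route
  del 98.206.59.0/28 (clear depth 28)
  add 98.0.0.0/8 -> H6 at depth 8
  add 0.0.0.0/1 -> H0 at depth 1
  lookup 0.0.0.0: bits 00000 walk d0:-→d1:H0→d2:-→d3:-→d4:-→d5:- -> H0
  lookup 98.0.4.101: bits 01100010 walk d0:-→d1:H0→d2:-→d3:-→d4:-→d5:-→d6:-→d7:-→d8:H6 -> H6
  lookup 0.0.0.13: bits 00000 walk d0:-→d1:H0→d2:-→d3:-→d4:-→d5:- -> H0
  add 98.206.48.0/20 -> H3 at depth 20
  lookup 5.146.191.80: bits 0000010110010010101111110101 walk d0:-→d1:H0→d2:-→d3:-→d4:-→d5:-→d6:-→d7:-→d8:-→d9:-→d10:-→d11:-→d12:-→d13:-→d14:-→d15:-→d16:-→d17:-→d18:-→d19:-→d20:-→d21:-→d22:-→d23:-→d24:-→d25:-→d26:-→d27:-→d28:H6 -> H6
  lookup 186.46.172.98: bits ε walk d0:- -> no-route
  lookup 98.206.59.10: bits 01100010110011100011101100001010 walk d0:-→d1:H0→d2:-→d3:-→d4:-→d5:-→d6:-→d7:-→d8:H6→d9:-→d10:-→d11:-→d12:-→d13:-→d14:-→d15:-→d16:-→d17:-→d18:-→d19:-→d20:H3→d21:-→d22:-→d23:-→d24:-→d25:-→d26:-→d27:-→d28:-→d29:-→d30:-→d31:-→d32:H0 -> H0
  lookup 98.238.59.10: bits 0110001011 walk d0:-→d1:H0→d2:-→d3:-→d4:-→d5:-→d6:-→d7:-→d8:H6→d9:-→d10:- -> H6
  lookup 98.206.59.10: bits 01100010110011100011101100001010 walk d0:-→d1:H0→d2:-→d3:-→d4:-→d5:-→d6:-→d7:-→d8:H6→d9:-→d10:-→d11:-→d12:-→d13:-→d14:-→d15:-→d16:-→d17:-→d18:-→d19:-→d20:H3→d21:-→d22:-→d23:-→d24:-→d25:-→d26:-→d27:-→d28:-→d29:-→d30:-→d31:-→d32:H0 -> H0
  del 98.206.59.10/32 (clear depth 32)
  add 56.0.0.0/5 -> H3 at depth 5
  lookup 5.146.191.80: bits 0000010110010010101111110101 walk d0:-→d1:H0→d2:-→d3:-→d4:-→d5:-→d6:-→d7:-→d8:-→d9:-→d10:-→d11:-→d12:-→d13:-→d14:-→d15:-→d16:-→d17:-→d18:-→d19:-→d20:-→d21:-→d22:-→d23:-→d24:-→d25:-→d26:-→d27:-→d28:H6 -> H6
  del 56.0.0.0/5 (clear depth 5)
  add 48.0.0.0/4 -> H4 at depth 4
  del 0.0.0.0/1 (clear depth 1)
  lookup 98.206.48.0: bits 01100010110011100011 walk d0:-→d1:-→d2:-→d3:-→d4:-→d5:-→d6:-→d7:-→d8:H6→d9:-→d10:-→d11:-→d12:-→d13:-→d14:-→d15:-→d16:-→d17:-→d18:-→d19:-→d20:H3 -> H3

== LOOKUPS ==
["H1","H0","H0","no-route","H0","H6","H0","H6","no-route","H0","H6","H0","H6","H3"]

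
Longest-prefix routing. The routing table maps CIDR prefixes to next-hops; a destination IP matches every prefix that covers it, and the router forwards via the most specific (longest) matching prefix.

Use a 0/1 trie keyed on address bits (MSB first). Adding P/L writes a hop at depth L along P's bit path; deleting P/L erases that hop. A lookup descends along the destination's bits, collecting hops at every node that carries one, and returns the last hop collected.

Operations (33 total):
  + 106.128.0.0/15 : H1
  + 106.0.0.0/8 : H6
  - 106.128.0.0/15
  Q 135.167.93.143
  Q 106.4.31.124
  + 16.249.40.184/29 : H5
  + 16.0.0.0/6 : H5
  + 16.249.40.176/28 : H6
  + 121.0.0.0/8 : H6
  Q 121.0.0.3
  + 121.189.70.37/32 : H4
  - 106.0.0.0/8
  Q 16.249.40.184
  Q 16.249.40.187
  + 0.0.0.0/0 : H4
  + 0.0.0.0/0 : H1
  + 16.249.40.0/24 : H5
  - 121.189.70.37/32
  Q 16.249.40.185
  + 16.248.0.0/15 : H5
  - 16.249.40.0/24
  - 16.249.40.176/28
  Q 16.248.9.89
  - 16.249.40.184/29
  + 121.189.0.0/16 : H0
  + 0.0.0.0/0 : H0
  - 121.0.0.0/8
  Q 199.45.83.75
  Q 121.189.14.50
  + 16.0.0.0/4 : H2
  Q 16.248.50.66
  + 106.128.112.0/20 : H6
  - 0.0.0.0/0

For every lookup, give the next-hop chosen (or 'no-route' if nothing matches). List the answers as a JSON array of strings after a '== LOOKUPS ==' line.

Process each operation:
  + 106.128.0.0/15 (H1) depth=15
  + 106.0.0.0/8 (H6) depth=8
  del 106.128.0.0/15 (clear depth 15)
  lookup 135.167.93.143: bits ε walk d0:- -> no-route
  lookup 106.4.31.124: bits 01101010 walk d0:-→d1:-→d2:-→d3:-→d4:-→d5:-→d6:-→d7:-→d8:H6 -> H6
  + 16.249.40.184/29 (H5) depth=29
  + 16.0.0.0/6 (H5) depth=6
  + 16.249.40.176/28 (H6) depth=28
  + 121.0.0.0/8 (H6) depth=8
  lookup 121.0.0.3: bits 01111001 walk d0:-→d1:-→d2:-→d3:-→d4:-→d5:-→d6:-→d7:-→d8:H6 -> H6
  + 121.189.70.37/32 (H4) depth=32
  del 106.0.0.0/8 (clear depth 8)
  lookup 16.249.40.184: bits 00010000111110010010100010111 walk d0:-→d1:-→d2:-→d3:-→d4:-→d5:-→d6:H5→d7:-→d8:-→d9:-→d10:-→d11:-→d12:-→d13:-→d14:-→d15:-→d16:-→d17:-→d18:-→d19:-→d20:-→d21:-→d22:-→d23:-→d24:-→d25:-→d26:-→d27:-→d28:H6→d29:H5 -> H5
  lookup 16.249.40.187: bits 00010000111110010010100010111 walk d0:-→d1:-→d2:-→d3:-→d4:-→d5:-→d6:H5→d7:-→d8:-→d9:-→d10:-→d11:-→d12:-→d13:-→d14:-→d15:-→d16:-→d17:-→d18:-→d19:-→d20:-→d21:-→d22:-→d23:-→d24:-→d25:-→d26:-→d27:-→d28:H6→d29:H5 -> H5
  + 0.0.0.0/0 (H4) depth=0
  + 0.0.0.0/0 (H1) depth=0
  + 16.249.40.0/24 (H5) depth=24
  del 121.189.70.37/32 (clear depth 32)
  lookup 16.249.40.185: bits 00010000111110010010100010111 walk d0:H1→d1:-→d2:-→d3:-→d4:-→d5:-→d6:H5→d7:-→d8:-→d9:-→d10:-→d11:-→d12:-→d13:-→d14:-→d15:-→d16:-→d17:-→d18:-→d19:-→d20:-→d21:-→d22:-→d23:-→d24:H5→d25:-→d26:-→d27:-→d28:H6→d29:H5 -> H5
  + 16.248.0.0/15 (H5) depth=15
  del 16.249.40.0/24 (clear depth 24)
  del 16.249.40.176/28 (clear depth 28)
  lookup 16.248.9.89: bits 000100001111100 walk d0:H1→d1:-→d2:-→d3:-→d4:-→d5:-→d6:H5→d7:-→d8:-→d9:-→d10:-→d11:-→d12:-→d13:-→d14:-→d15:H5 -> H5
  del 16.249.40.184/29 (clear depth 29)
  + 121.189.0.0/16 (H0) depth=16
  + 0.0.0.0/0 (H0) depth=0
  del 121.0.0.0/8 (clear depth 8)
  lookup 199.45.83.75: bits ε walk d0:H0 -> H0
  lookup 121.189.14.50: bits 01111001101111010 walk d0:H0→d1:-→d2:-→d3:-→d4:-→d5:-→d6:-→d7:-→d8:-→d9:-→d10:-→d11:-→d12:-→d13:-→d14:-→d15:-→d16:H0→d17:- -> H0
  + 16.0.0.0/4 (H2) depth=4
  lookup 16.248.50.66: bits 000100001111100 walk d0:H0→d1:-→d2:-→d3:-→d4:H2→d5:-→d6:H5→d7:-→d8:-→d9:-→d10:-→d11:-→d12:-→d13:-→d14:-→d15:H5 -> H5
  + 106.128.112.0/20 (H6) depth=20
  del 0.0.0.0/0 (clear depth 0)

== LOOKUPS ==
["no-route","H6","H6","H5","H5","H5","H5","H0","H0","H5"]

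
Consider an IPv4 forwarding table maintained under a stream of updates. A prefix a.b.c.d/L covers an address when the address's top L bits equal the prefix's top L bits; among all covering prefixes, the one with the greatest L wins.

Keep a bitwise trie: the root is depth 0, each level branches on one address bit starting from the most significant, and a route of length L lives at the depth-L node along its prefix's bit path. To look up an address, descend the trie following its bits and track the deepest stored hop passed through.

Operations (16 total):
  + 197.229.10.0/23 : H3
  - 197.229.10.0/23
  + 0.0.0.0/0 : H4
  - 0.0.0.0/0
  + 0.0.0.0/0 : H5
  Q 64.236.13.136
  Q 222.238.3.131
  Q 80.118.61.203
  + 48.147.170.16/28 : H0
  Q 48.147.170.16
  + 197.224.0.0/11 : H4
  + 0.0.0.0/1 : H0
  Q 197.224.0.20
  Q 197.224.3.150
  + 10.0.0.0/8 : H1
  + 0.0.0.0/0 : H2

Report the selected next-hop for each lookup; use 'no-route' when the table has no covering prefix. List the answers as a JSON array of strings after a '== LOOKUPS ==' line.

Apply in order:
  + 197.229.10.0/23 (H3) depth=23
  del 197.229.10.0/23 (clear depth 23)
  + 0.0.0.0/0 (H4) depth=0
  del 0.0.0.0/0 (clear depth 0)
  + 0.0.0.0/0 (H5) depth=0
  ? 64.236.13.136  path d0:H5  best=H5
  ? 222.238.3.131  path d0:H5→d1:-→d2:-→d3:-  best=H5
  ? 80.118.61.203  path d0:H5  best=H5
  + 48.147.170.16/28 (H0) depth=28
  ? 48.147.170.16  path d0:H5→d1:-→d2:-→d3:-→d4:-→d5:-→d6:-→d7:-→d8:-→d9:-→d10:-→d11:-→d12:-→d13:-→d14:-→d15:-→d16:-→d17:-→d18:-→d19:-→d20:-→d21:-→d22:-→d23:-→d24:-→d25:-→d26:-→d27:-→d28:H0  best=H0
  + 197.224.0.0/11 (H4) depth=11
  + 0.0.0.0/1 (H0) depth=1
  ? 197.224.0.20  path d0:H5→d1:-→d2:-→d3:-→d4:-→d5:-→d6:-→d7:-→d8:-→d9:-→d10:-→d11:H4→d12:-→d13:-  best=H4
  ? 197.224.3.150  path d0:H5→d1:-→d2:-→d3:-→d4:-→d5:-→d6:-→d7:-→d8:-→d9:-→d10:-→d11:H4→d12:-→d13:-  best=H4
  + 10.0.0.0/8 (H1) depth=8
  + 0.0.0.0/0 (H2) depth=0

== LOOKUPS ==
["H5","H5","H5","H0","H4","H4"]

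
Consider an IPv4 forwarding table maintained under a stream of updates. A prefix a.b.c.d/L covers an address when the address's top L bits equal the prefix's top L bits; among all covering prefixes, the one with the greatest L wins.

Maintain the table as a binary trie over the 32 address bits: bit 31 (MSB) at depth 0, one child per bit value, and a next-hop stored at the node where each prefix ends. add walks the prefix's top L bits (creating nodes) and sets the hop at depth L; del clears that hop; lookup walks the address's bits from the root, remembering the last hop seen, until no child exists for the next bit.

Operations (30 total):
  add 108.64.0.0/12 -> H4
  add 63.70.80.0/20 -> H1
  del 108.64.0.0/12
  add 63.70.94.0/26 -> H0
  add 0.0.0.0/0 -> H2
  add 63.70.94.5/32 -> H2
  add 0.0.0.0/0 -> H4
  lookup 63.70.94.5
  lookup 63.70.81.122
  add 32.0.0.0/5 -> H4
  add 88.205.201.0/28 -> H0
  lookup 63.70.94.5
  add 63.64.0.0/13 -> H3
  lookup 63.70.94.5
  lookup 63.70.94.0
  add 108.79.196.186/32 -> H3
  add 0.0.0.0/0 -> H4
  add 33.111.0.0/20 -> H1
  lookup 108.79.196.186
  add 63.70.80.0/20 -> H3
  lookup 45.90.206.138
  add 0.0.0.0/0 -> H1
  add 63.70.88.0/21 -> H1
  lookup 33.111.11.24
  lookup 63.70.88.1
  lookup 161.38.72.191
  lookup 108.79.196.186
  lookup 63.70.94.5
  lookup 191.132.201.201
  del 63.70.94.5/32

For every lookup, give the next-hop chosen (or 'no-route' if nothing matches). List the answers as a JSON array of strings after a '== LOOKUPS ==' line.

Apply in order:
  add 108.64.0.0/12 -> H4 at depth 12
  add 63.70.80.0/20 -> H1 at depth 20
  - 108.64.0.0/12 clear@12
  add 63.70.94.0/26 -> H0 at depth 26
  add 0.0.0.0/0 -> H2 at depth 0
  add 63.70.94.5/32 -> H2 at depth 32
  add 0.0.0.0/0 -> H4 at depth 0
  ? 63.70.94.5  path d0:H4→d1:-→d2:-→d3:-→d4:-→d5:-→d6:-→d7:-→d8:-→d9:-→d10:-→d11:-→d12:-→d13:-→d14:-→d15:-→d16:-→d17:-→d18:-→d19:-→d20:H1→d21:-→d22:-→d23:-→d24:-→d25:-→d26:H0→d27:-→d28:-→d29:-→d30:-→d31:-→d32:H2  best=H2
  ? 63.70.81.122  path d0:H4→d1:-→d2:-→d3:-→d4:-→d5:-→d6:-→d7:-→d8:-→d9:-→d10:-→d11:-→d12:-→d13:-→d14:-→d15:-→d16:-→d17:-→d18:-→d19:-→d20:H1  best=H1
  add 32.0.0.0/5 -> H4 at depth 5
  add 88.205.201.0/28 -> H0 at depth 28
  ? 63.70.94.5  path d0:H4→d1:-→d2:-→d3:-→d4:-→d5:-→d6:-→d7:-→d8:-→d9:-→d10:-→d11:-→d12:-→d13:-→d14:-→d15:-→d16:-→d17:-→d18:-→d19:-→d20:H1→d21:-→d22:-→d23:-→d24:-→d25:-→d26:H0→d27:-→d28:-→d29:-→d30:-→d31:-→d32:H2  best=H2
  add 63.64.0.0/13 -> H3 at depth 13
  ? 63.70.94.5  path d0:H4→d1:-→d2:-→d3:-→d4:-→d5:-→d6:-→d7:-→d8:-→d9:-→d10:-→d11:-→d12:-→d13:H3→d14:-→d15:-→d16:-→d17:-→d18:-→d19:-→d20:H1→d21:-→d22:-→d23:-→d24:-→d25:-→d26:H0→d27:-→d28:-→d29:-→d30:-→d31:-→d32:H2  best=H2
  ? 63.70.94.0  path d0:H4→d1:-→d2:-→d3:-→d4:-→d5:-→d6:-→d7:-→d8:-→d9:-→d10:-→d11:-→d12:-→d13:H3→d14:-→d15:-→d16:-→d17:-→d18:-→d19:-→d20:H1→d21:-→d22:-→d23:-→d24:-→d25:-→d26:H0→d27:-→d28:-→d29:-  best=H0
  add 108.79.196.186/32 -> H3 at depth 32
  add 0.0.0.0/0 -> H4 at depth 0
  add 33.111.0.0/20 -> H1 at depth 20
  ? 108.79.196.186  path d0:H4→d1:-→d2:-→d3:-→d4:-→d5:-→d6:-→d7:-→d8:-→d9:-→d10:-→d11:-→d12:-→d13:-→d14:-→d15:-→d16:-→d17:-→d18:-→d19:-→d20:-→d21:-→d22:-→d23:-→d24:-→d25:-→d26:-→d27:-→d28:-→d29:-→d30:-→d31:-→d32:H3  best=H3
  add 63.70.80.0/20 -> H3 at depth 20
  ? 45.90.206.138  path d0:H4→d1:-→d2:-→d3:-→d4:-  best=H4
  add 0.0.0.0/0 -> H1 at depth 0
  add 63.70.88.0/21 -> H1 at depth 21
  ? 33.111.11.24  path d0:H1→d1:-→d2:-→d3:-→d4:-→d5:H4→d6:-→d7:-→d8:-→d9:-→d10:-→d11:-→d12:-→d13:-→d14:-→d15:-→d16:-→d17:-→d18:-→d19:-→d20:H1  best=H1
  ? 63.70.88.1  path d0:H1→d1:-→d2:-→d3:-→d4:-→d5:-→d6:-→d7:-→d8:-→d9:-→d10:-→d11:-→d12:-→d13:H3→d14:-→d15:-→d16:-→d17:-→d18:-→d19:-→d20:H3→d21:H1  best=H1
  ? 161.38.72.191  path d0:H1  best=H1
  ? 108.79.196.186  path d0:H1→d1:-→d2:-→d3:-→d4:-→d5:-→d6:-→d7:-→d8:-→d9:-→d10:-→d11:-→d12:-→d13:-→d14:-→d15:-→d16:-→d17:-→d18:-→d19:-→d20:-→d21:-→d22:-→d23:-→d24:-→d25:-→d26:-→d27:-→d28:-→d29:-→d30:-→d31:-→d32:H3  best=H3
  ? 63.70.94.5  path d0:H1→d1:-→d2:-→d3:-→d4:-→d5:-→d6:-→d7:-→d8:-→d9:-→d10:-→d11:-→d12:-→d13:H3→d14:-→d15:-→d16:-→d17:-→d18:-→d19:-→d20:H3→d21:H1→d22:-→d23:-→d24:-→d25:-→d26:H0→d27:-→d28:-→d29:-→d30:-→d31:-→d32:H2  best=H2
  ? 191.132.201.201  path d0:H1  best=H1
  - 63.70.94.5/32 clear@32

== LOOKUPS ==
["H2","H1","H2","H2","H0","H3","H4","H1","H1","H1","H3","H2","H1"]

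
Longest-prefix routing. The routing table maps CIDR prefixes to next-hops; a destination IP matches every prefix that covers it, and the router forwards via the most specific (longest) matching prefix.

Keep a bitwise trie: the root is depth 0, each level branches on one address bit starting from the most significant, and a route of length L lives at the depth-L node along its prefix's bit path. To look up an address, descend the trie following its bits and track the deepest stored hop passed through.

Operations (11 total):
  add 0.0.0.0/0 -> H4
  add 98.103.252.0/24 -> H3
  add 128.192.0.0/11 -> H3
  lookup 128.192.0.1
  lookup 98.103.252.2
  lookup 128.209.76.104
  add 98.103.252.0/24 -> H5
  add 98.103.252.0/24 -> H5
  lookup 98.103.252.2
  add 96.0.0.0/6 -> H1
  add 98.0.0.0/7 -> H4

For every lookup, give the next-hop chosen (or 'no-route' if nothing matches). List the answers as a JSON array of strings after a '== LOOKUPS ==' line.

Process each operation:
  add 0.0.0.0/0 -> H4 at depth 0
  add 98.103.252.0/24 -> H3 at depth 24
  add 128.192.0.0/11 -> H3 at depth 11
  ? 128.192.0.1  path d0:H4→d1:-→d2:-→d3:-→d4:-→d5:-→d6:-→d7:-→d8:-→d9:-→d10:-→d11:H3  best=H3
  ? 98.103.252.2  path d0:H4→d1:-→d2:-→d3:-→d4:-→d5:-→d6:-→d7:-→d8:-→d9:-→d10:-→d11:-→d12:-→d13:-→d14:-→d15:-→d16:-→d17:-→d18:-→d19:-→d20:-→d21:-→d22:-→d23:-→d24:H3  best=H3
  ? 128.209.76.104  path d0:H4→d1:-→d2:-→d3:-→d4:-→d5:-→d6:-→d7:-→d8:-→d9:-→d10:-→d11:H3  best=H3
  add 98.103.252.0/24 -> H5 at depth 24
  add 98.103.252.0/24 -> H5 at depth 24
  ? 98.103.252.2  path d0:H4→d1:-→d2:-→d3:-→d4:-→d5:-→d6:-→d7:-→d8:-→d9:-→d10:-→d11:-→d12:-→d13:-→d14:-→d15:-→d16:-→d17:-→d18:-→d19:-→d20:-→d21:-→d22:-→d23:-→d24:H5  best=H5
  add 96.0.0.0/6 -> H1 at depth 6
  add 98.0.0.0/7 -> H4 at depth 7

== LOOKUPS ==
["H3","H3","H3","H5"]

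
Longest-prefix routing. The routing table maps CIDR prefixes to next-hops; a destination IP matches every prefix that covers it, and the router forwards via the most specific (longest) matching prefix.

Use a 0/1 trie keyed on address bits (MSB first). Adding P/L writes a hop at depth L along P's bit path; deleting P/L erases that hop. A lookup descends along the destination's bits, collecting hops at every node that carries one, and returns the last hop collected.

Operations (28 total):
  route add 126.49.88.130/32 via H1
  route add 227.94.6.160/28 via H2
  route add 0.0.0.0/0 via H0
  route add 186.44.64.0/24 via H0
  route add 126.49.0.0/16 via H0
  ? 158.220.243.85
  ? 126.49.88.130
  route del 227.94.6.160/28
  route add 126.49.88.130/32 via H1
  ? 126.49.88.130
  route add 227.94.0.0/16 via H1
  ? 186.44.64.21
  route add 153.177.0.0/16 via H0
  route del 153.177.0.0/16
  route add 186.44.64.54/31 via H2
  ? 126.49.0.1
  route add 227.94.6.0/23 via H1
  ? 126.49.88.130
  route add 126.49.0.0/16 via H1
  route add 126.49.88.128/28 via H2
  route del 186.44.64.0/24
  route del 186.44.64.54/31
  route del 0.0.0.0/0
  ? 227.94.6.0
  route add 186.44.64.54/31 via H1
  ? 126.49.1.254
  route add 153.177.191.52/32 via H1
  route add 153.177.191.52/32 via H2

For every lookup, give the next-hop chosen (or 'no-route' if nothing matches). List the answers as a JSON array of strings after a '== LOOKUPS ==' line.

Apply in order:
  + 126.49.88.130/32 (H1) depth=32
  + 227.94.6.160/28 (H2) depth=28
  + 0.0.0.0/0 (H0) depth=0
  + 186.44.64.0/24 (H0) depth=24
  + 126.49.0.0/16 (H0) depth=16
  lookup 158.220.243.85: bits 10 walk d0:H0→d1:-→d2:- -> H0
  lookup 126.49.88.130: bits 01111110001100010101100010000010 walk d0:H0→d1:-→d2:-→d3:-→d4:-→d5:-→d6:-→d7:-→d8:-→d9:-→d10:-→d11:-→d12:-→d13:-→d14:-→d15:-→d16:H0→d17:-→d18:-→d19:-→d20:-→d21:-→d22:-→d23:-→d24:-→d25:-→d26:-→d27:-→d28:-→d29:-→d30:-→d31:-→d32:H1 -> H1
  del 227.94.6.160/28 (clear depth 28)
  + 126.49.88.130/32 (H1) depth=32
  lookup 126.49.88.130: bits 01111110001100010101100010000010 walk d0:H0→d1:-→d2:-→d3:-→d4:-→d5:-→d6:-→d7:-→d8:-→d9:-→d10:-→d11:-→d12:-→d13:-→d14:-→d15:-→d16:H0→d17:-→d18:-→d19:-→d20:-→d21:-→d22:-→d23:-→d24:-→d25:-→d26:-→d27:-→d28:-→d29:-→d30:-→d31:-→d32:H1 -> H1
  + 227.94.0.0/16 (H1) depth=16
  lookup 186.44.64.21: bits 101110100010110001000000 walk d0:H0→d1:-→d2:-→d3:-→d4:-→d5:-→d6:-→d7:-→d8:-→d9:-→d10:-→d11:-→d12:-→d13:-→d14:-→d15:-→d16:-→d17:-→d18:-→d19:-→d20:-→d21:-→d22:-→d23:-→d24:H0 -> H0
  + 153.177.0.0/16 (H0) depth=16
  del 153.177.0.0/16 (clear depth 16)
  + 186.44.64.54/31 (H2) depth=31
  lookup 126.49.0.1: bits 01111110001100010 walk d0:H0→d1:-→d2:-→d3:-→d4:-→d5:-→d6:-→d7:-→d8:-→d9:-→d10:-→d11:-→d12:-→d13:-→d14:-→d15:-→d16:H0→d17:- -> H0
  + 227.94.6.0/23 (H1) depth=23
  lookup 126.49.88.130: bits 01111110001100010101100010000010 walk d0:H0→d1:-→d2:-→d3:-→d4:-→d5:-→d6:-→d7:-→d8:-→d9:-→d10:-→d11:-→d12:-→d13:-→d14:-→d15:-→d16:H0→d17:-→d18:-→d19:-→d20:-→d21:-→d22:-→d23:-→d24:-→d25:-→d26:-→d27:-→d28:-→d29:-→d30:-→d31:-→d32:H1 -> H1
  + 126.49.0.0/16 (H1) depth=16
  + 126.49.88.128/28 (H2) depth=28
  del 186.44.64.0/24 (clear depth 24)
  del 186.44.64.54/31 (clear depth 31)
  del 0.0.0.0/0 (clear depth 0)
  lookup 227.94.6.0: bits 111000110101111000000110 walk d0:-→d1:-→d2:-→d3:-→d4:-→d5:-→d6:-→d7:-→d8:-→d9:-→d10:-→d11:-→d12:-→d13:-→d14:-→d15:-→d16:H1→d17:-→d18:-→d19:-→d20:-→d21:-→d22:-→d23:H1→d24:- -> H1
  + 186.44.64.54/31 (H1) depth=31
  lookup 126.49.1.254: bits 01111110001100010 walk d0:-→d1:-→d2:-→d3:-→d4:-→d5:-→d6:-→d7:-→d8:-→d9:-→d10:-→d11:-→d12:-→d13:-→d14:-→d15:-→d16:H1→d17:- -> H1
  + 153.177.191.52/32 (H1) depth=32
  + 153.177.191.52/32 (H2) depth=32

== LOOKUPS ==
["H0","H1","H1","H0","H0","H1","H1","H1"]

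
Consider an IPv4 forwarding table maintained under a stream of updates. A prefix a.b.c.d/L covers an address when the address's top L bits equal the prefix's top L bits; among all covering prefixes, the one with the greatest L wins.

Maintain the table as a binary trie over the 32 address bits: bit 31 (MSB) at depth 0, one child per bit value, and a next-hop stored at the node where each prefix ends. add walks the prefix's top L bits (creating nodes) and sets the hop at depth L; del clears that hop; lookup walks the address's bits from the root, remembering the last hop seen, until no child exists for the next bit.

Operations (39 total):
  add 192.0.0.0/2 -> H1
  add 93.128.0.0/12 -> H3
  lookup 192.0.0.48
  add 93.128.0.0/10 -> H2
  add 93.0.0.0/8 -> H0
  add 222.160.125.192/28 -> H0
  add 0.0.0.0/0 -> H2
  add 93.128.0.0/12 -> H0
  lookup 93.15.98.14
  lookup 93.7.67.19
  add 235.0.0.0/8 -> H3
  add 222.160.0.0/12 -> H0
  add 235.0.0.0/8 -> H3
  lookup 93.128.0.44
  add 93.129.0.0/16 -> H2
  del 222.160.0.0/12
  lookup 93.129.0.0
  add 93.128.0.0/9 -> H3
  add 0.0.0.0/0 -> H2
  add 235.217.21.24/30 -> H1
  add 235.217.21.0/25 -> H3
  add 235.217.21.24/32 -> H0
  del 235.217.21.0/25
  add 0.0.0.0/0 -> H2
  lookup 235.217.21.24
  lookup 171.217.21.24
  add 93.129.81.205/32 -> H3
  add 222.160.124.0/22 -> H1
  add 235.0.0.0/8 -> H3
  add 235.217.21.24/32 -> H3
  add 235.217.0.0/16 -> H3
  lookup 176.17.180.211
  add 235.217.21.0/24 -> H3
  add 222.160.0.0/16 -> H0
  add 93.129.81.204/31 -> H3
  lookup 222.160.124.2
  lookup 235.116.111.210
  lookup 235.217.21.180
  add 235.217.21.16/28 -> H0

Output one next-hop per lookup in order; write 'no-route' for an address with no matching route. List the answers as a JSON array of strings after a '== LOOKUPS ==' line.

Apply in order:
  + 192.0.0.0/2 (H1) depth=2
  + 93.128.0.0/12 (H3) depth=12
  lookup 192.0.0.48: bits 11 walk d0:-→d1:-→d2:H1 -> H1
  + 93.128.0.0/10 (H2) depth=10
  + 93.0.0.0/8 (H0) depth=8
  + 222.160.125.192/28 (H0) depth=28
  + 0.0.0.0/0 (H2) depth=0
  + 93.128.0.0/12 (H0) depth=12
  lookup 93.15.98.14: bits 01011101 walk d0:H2→d1:-→d2:-→d3:-→d4:-→d5:-→d6:-→d7:-→d8:H0 -> H0
  lookup 93.7.67.19: bits 01011101 walk d0:H2→d1:-→d2:-→d3:-→d4:-→d5:-→d6:-→d7:-→d8:H0 -> H0
  + 235.0.0.0/8 (H3) depth=8
  + 222.160.0.0/12 (H0) depth=12
  + 235.0.0.0/8 (H3) depth=8
  lookup 93.128.0.44: bits 010111011000 walk d0:H2→d1:-→d2:-→d3:-→d4:-→d5:-→d6:-→d7:-→d8:H0→d9:-→d10:H2→d11:-→d12:H0 -> H0
  + 93.129.0.0/16 (H2) depth=16
  - 222.160.0.0/12 clear@12
  lookup 93.129.0.0: bits 0101110110000001 walk d0:H2→d1:-→d2:-→d3:-→d4:-→d5:-→d6:-→d7:-→d8:H0→d9:-→d10:H2→d11:-→d12:H0→d13:-→d14:-→d15:-→d16:H2 -> H2
  + 93.128.0.0/9 (H3) depth=9
  + 0.0.0.0/0 (H2) depth=0
  + 235.217.21.24/30 (H1) depth=30
  + 235.217.21.0/25 (H3) depth=25
  + 235.217.21.24/32 (H0) depth=32
  - 235.217.21.0/25 clear@25
  + 0.0.0.0/0 (H2) depth=0
  lookup 235.217.21.24: bits 11101011110110010001010100011000 walk d0:H2→d1:-→d2:H1→d3:-→d4:-→d5:-→d6:-→d7:-→d8:H3→d9:-→d10:-→d11:-→d12:-→d13:-→d14:-→d15:-→d16:-→d17:-→d18:-→d19:-→d20:-→d21:-→d22:-→d23:-→d24:-→d25:-→d26:-→d27:-→d28:-→d29:-→d30:H1→d31:-→d32:H0 -> H0
  lookup 171.217.21.24: bits 1 walk d0:H2→d1:- -> H2
  + 93.129.81.205/32 (H3) depth=32
  + 222.160.124.0/22 (H1) depth=22
  + 235.0.0.0/8 (H3) depth=8
  + 235.217.21.24/32 (H3) depth=32
  + 235.217.0.0/16 (H3) depth=16
  lookup 176.17.180.211: bits 1 walk d0:H2→d1:- -> H2
  + 235.217.21.0/24 (H3) depth=24
  + 222.160.0.0/16 (H0) depth=16
  + 93.129.81.204/31 (H3) depth=31
  lookup 222.160.124.2: bits 11011110101000000111110 walk d0:H2→d1:-→d2:H1→d3:-→d4:-→d5:-→d6:-→d7:-→d8:-→d9:-→d10:-→d11:-→d12:-→d13:-→d14:-→d15:-→d16:H0→d17:-→d18:-→d19:-→d20:-→d21:-→d22:H1→d23:- -> H1
  lookup 235.116.111.210: bits 11101011 walk d0:H2→d1:-→d2:H1→d3:-→d4:-→d5:-→d6:-→d7:-→d8:H3 -> H3
  lookup 235.217.21.180: bits 111010111101100100010101 walk d0:H2→d1:-→d2:H1→d3:-→d4:-→d5:-→d6:-→d7:-→d8:H3→d9:-→d10:-→d11:-→d12:-→d13:-→d14:-→d15:-→d16:H3→d17:-→d18:-→d19:-→d20:-→d21:-→d22:-→d23:-→d24:H3 -> H3
  + 235.217.21.16/28 (H0) depth=28

== LOOKUPS ==
["H1","H0","H0","H0","H2","H0","H2","H2","H1","H3","H3"]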